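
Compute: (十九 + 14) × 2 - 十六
Convert 十九 (Chinese numeral) → 1×10 + 9 = 19 (decimal)
Convert 十六 (Chinese numeral) → 1×10 + 6 = 16 (decimal)
Expression in decimal: (19 + 14) × 2 - 16
Parentheses first: 19 + 14 = 33
Multiply: 33 × 2 = 66
Subtract: 66 - 16 = 50
50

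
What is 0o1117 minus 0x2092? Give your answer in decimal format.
Convert 0o1117 (octal) → 1×512 + 1×64 + 1×8 + 7 = 591 (decimal)
Convert 0x2092 (hexadecimal) → 2×4096 + 9×16 + 2 = 8338 (decimal)
Compute 591 - 8338 = -7747
-7747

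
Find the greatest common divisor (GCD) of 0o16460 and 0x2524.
Convert 0o16460 (octal) → 1×4096 + 6×512 + 4×64 + 6×8 = 7472 (decimal)
Convert 0x2524 (hexadecimal) → 2×4096 + 5×256 + 2×16 + 4 = 9508 (decimal)
Compute gcd(7472, 9508) = 4
4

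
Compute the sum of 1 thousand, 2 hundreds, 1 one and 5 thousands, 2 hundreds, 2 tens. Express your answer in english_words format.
Convert 1 thousand, 2 hundreds, 1 one (place-value notation) → 1×1000 + 2×100 + 1 = 1201 (decimal)
Convert 5 thousands, 2 hundreds, 2 tens (place-value notation) → 5×1000 + 2×100 + 2×10 = 5220 (decimal)
Compute 1201 + 5220 = 6421
Convert 6421 (decimal) → 6421 = 6×1000 + 4×100 + 21 → six thousand four hundred twenty-one (English words)
six thousand four hundred twenty-one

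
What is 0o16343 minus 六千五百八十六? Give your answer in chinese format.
Convert 0o16343 (octal) → 1×4096 + 6×512 + 3×64 + 4×8 + 3 = 7395 (decimal)
Convert 六千五百八十六 (Chinese numeral) → 6×1000 + 5×100 + 8×10 + 6 = 6586 (decimal)
Compute 7395 - 6586 = 809
Convert 809 (decimal) → 809 = 8×100 + 9 → 八百零九 (Chinese numeral)
八百零九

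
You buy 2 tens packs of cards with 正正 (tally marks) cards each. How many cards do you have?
Convert 正正 (tally marks) → 5 + 5 = 10 (decimal)
Convert 2 tens (place-value notation) → 2×10 = 20 (decimal)
Compute 10 × 20 = 200
200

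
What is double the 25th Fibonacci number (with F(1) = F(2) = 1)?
The 25th Fibonacci number (with F(1) = F(2) = 1) = 75025
Compute 75025 × 2 = 150050
150050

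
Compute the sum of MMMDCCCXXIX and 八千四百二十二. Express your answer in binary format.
Convert MMMDCCCXXIX (Roman numeral) → 1000 + 1000 + 1000 + 500 + 100 + 100 + 100 + 10 + 10 + 9 = 3829 (decimal)
Convert 八千四百二十二 (Chinese numeral) → 8×1000 + 4×100 + 2×10 + 2 = 8422 (decimal)
Compute 3829 + 8422 = 12251
Convert 12251 (decimal) → 12251 = 8192 + 2048 + 1024 + 512 + 256 + 128 + 64 + 16 + 8 + 2 + 1 → 0b10111111011011 (binary)
0b10111111011011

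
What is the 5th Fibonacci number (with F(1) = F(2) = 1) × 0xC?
Convert the 5th Fibonacci number (with F(1) = F(2) = 1) (Fibonacci index) → 1, 1, 2, 3, 5 → 5 (decimal)
Convert 0xC (hexadecimal) → 12 (decimal)
Compute 5 × 12 = 60
60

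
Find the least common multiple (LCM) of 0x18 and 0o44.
Convert 0x18 (hexadecimal) → 1×16 + 8 = 24 (decimal)
Convert 0o44 (octal) → 4×8 + 4 = 36 (decimal)
Compute lcm(24, 36) = 72
72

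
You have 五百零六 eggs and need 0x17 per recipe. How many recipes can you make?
Convert 五百零六 (Chinese numeral) → 5×100 + 6 = 506 (decimal)
Convert 0x17 (hexadecimal) → 1×16 + 7 = 23 (decimal)
Compute 506 ÷ 23 = 22
22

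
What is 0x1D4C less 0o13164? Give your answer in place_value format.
Convert 0x1D4C (hexadecimal) → 1×4096 + 13×256 + 4×16 + 12 = 7500 (decimal)
Convert 0o13164 (octal) → 1×4096 + 3×512 + 1×64 + 6×8 + 4 = 5748 (decimal)
Compute 7500 - 5748 = 1752
Convert 1752 (decimal) → 1752 = 1×1000 + 7×100 + 5×10 + 2 → 1 thousand, 7 hundreds, 5 tens, 2 ones (place-value notation)
1 thousand, 7 hundreds, 5 tens, 2 ones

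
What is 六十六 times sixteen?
Convert 六十六 (Chinese numeral) → 6×10 + 6 = 66 (decimal)
Convert sixteen (English words) → 16 (decimal)
Compute 66 × 16 = 1056
1056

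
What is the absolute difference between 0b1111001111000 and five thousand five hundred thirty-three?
Convert 0b1111001111000 (binary) → 4096 + 2048 + 1024 + 512 + 64 + 32 + 16 + 8 = 7800 (decimal)
Convert five thousand five hundred thirty-three (English words) → 5×1000 + 5×100 + 33 = 5533 (decimal)
Compute |7800 - 5533| = 2267
2267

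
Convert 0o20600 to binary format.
Convert 0o20600 (octal) → 2×4096 + 6×64 = 8576 (decimal)
Convert 8576 (decimal) → 8576 = 8192 + 256 + 128 → 0b10000110000000 (binary)
0b10000110000000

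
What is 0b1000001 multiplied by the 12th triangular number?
Convert 0b1000001 (binary) → 64 + 1 = 65 (decimal)
Convert the 12th triangular number (triangular index) → 12×13/2 = 78 (decimal)
Compute 65 × 78 = 5070
5070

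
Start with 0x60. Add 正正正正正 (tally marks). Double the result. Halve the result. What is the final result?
Convert 0x60 (hexadecimal) → 6×16 = 96 (decimal)
Start: 96
Convert 正正正正正 (tally marks) → 5 + 5 + 5 + 5 + 5 = 25 (decimal)
96 + 25 = 121
121 × 2 = 242
242 ÷ 2 = 121
121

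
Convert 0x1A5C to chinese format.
Convert 0x1A5C (hexadecimal) → 1×4096 + 10×256 + 5×16 + 12 = 6748 (decimal)
Convert 6748 (decimal) → 6748 = 6×1000 + 7×100 + 4×10 + 8 → 六千七百四十八 (Chinese numeral)
六千七百四十八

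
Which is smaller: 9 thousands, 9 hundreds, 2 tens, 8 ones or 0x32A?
Convert 9 thousands, 9 hundreds, 2 tens, 8 ones (place-value notation) → 9×1000 + 9×100 + 2×10 + 8 = 9928 (decimal)
Convert 0x32A (hexadecimal) → 3×256 + 2×16 + 10 = 810 (decimal)
Compare 9928 vs 810: smaller = 810
810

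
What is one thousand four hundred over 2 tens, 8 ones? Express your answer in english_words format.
Convert one thousand four hundred (English words) → 1×1000 + 4×100 = 1400 (decimal)
Convert 2 tens, 8 ones (place-value notation) → 2×10 + 8 = 28 (decimal)
Compute 1400 ÷ 28 = 50
Convert 50 (decimal) → fifty (English words)
fifty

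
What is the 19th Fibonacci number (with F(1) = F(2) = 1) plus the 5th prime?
The 19th Fibonacci number (with F(1) = F(2) = 1) = 4181
Convert the 5th prime (prime index) → 11 (decimal)
Compute 4181 + 11 = 4192
4192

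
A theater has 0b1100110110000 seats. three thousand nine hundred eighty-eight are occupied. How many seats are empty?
Convert 0b1100110110000 (binary) → 4096 + 2048 + 256 + 128 + 32 + 16 = 6576 (decimal)
Convert three thousand nine hundred eighty-eight (English words) → 3×1000 + 9×100 + 88 = 3988 (decimal)
Compute 6576 - 3988 = 2588
2588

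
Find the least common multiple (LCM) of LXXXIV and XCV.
Convert LXXXIV (Roman numeral) → 50 + 10 + 10 + 10 + 4 = 84 (decimal)
Convert XCV (Roman numeral) → 90 + 5 = 95 (decimal)
Compute lcm(84, 95) = 7980
7980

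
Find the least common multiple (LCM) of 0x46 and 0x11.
Convert 0x46 (hexadecimal) → 4×16 + 6 = 70 (decimal)
Convert 0x11 (hexadecimal) → 1×16 + 1 = 17 (decimal)
Compute lcm(70, 17) = 1190
1190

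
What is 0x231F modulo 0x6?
Convert 0x231F (hexadecimal) → 2×4096 + 3×256 + 1×16 + 15 = 8991 (decimal)
Convert 0x6 (hexadecimal) → 6 (decimal)
Compute 8991 mod 6 = 3
3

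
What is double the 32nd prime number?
The 32nd prime number = 131
Compute 131 × 2 = 262
262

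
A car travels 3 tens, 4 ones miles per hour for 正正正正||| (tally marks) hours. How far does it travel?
Convert 3 tens, 4 ones (place-value notation) → 3×10 + 4 = 34 (decimal)
Convert 正正正正||| (tally marks) → 5 + 5 + 5 + 5 + 3 = 23 (decimal)
Compute 34 × 23 = 782
782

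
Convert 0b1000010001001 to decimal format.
Convert 0b1000010001001 (binary) → 4096 + 128 + 8 + 1 = 4233 (decimal)
4233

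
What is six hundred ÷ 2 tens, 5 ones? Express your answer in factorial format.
Convert six hundred (English words) → 6×100 = 600 (decimal)
Convert 2 tens, 5 ones (place-value notation) → 2×10 + 5 = 25 (decimal)
Compute 600 ÷ 25 = 24
Convert 24 (decimal) → 4! (factorial)
4!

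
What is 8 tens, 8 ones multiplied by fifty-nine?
Convert 8 tens, 8 ones (place-value notation) → 8×10 + 8 = 88 (decimal)
Convert fifty-nine (English words) → 59 (decimal)
Compute 88 × 59 = 5192
5192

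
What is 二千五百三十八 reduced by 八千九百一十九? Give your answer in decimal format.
Convert 二千五百三十八 (Chinese numeral) → 2×1000 + 5×100 + 3×10 + 8 = 2538 (decimal)
Convert 八千九百一十九 (Chinese numeral) → 8×1000 + 9×100 + 1×10 + 9 = 8919 (decimal)
Compute 2538 - 8919 = -6381
-6381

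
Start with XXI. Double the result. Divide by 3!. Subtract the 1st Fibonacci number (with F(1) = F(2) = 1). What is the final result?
Convert XXI (Roman numeral) → 10 + 10 + 1 = 21 (decimal)
Start: 21
21 × 2 = 42
Convert 3! (factorial) → 6 (decimal)
42 ÷ 6 = 7
Convert the 1st Fibonacci number (with F(1) = F(2) = 1) (Fibonacci index) → 1 (decimal)
7 - 1 = 6
6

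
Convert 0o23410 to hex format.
Convert 0o23410 (octal) → 2×4096 + 3×512 + 4×64 + 1×8 = 9992 (decimal)
Convert 9992 (decimal) → 9992 = 2×4096 + 7×256 + 8 → 0x2708 (hexadecimal)
0x2708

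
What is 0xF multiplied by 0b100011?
Convert 0xF (hexadecimal) → 15 (decimal)
Convert 0b100011 (binary) → 32 + 2 + 1 = 35 (decimal)
Compute 15 × 35 = 525
525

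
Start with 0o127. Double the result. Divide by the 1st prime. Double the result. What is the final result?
Convert 0o127 (octal) → 1×64 + 2×8 + 7 = 87 (decimal)
Start: 87
87 × 2 = 174
Convert the 1st prime (prime index) → 2 (decimal)
174 ÷ 2 = 87
87 × 2 = 174
174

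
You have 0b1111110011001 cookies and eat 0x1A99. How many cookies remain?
Convert 0b1111110011001 (binary) → 4096 + 2048 + 1024 + 512 + 256 + 128 + 16 + 8 + 1 = 8089 (decimal)
Convert 0x1A99 (hexadecimal) → 1×4096 + 10×256 + 9×16 + 9 = 6809 (decimal)
Compute 8089 - 6809 = 1280
1280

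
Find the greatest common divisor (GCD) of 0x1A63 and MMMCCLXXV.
Convert 0x1A63 (hexadecimal) → 1×4096 + 10×256 + 6×16 + 3 = 6755 (decimal)
Convert MMMCCLXXV (Roman numeral) → 1000 + 1000 + 1000 + 100 + 100 + 50 + 10 + 10 + 5 = 3275 (decimal)
Compute gcd(6755, 3275) = 5
5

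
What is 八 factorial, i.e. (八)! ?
Convert 八 (Chinese numeral) → 8 (decimal)
Compute 8! = 40320
40320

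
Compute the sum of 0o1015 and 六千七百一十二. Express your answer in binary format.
Convert 0o1015 (octal) → 1×512 + 1×8 + 5 = 525 (decimal)
Convert 六千七百一十二 (Chinese numeral) → 6×1000 + 7×100 + 1×10 + 2 = 6712 (decimal)
Compute 525 + 6712 = 7237
Convert 7237 (decimal) → 7237 = 4096 + 2048 + 1024 + 64 + 4 + 1 → 0b1110001000101 (binary)
0b1110001000101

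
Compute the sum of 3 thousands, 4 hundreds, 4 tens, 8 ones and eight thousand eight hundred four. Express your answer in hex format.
Convert 3 thousands, 4 hundreds, 4 tens, 8 ones (place-value notation) → 3×1000 + 4×100 + 4×10 + 8 = 3448 (decimal)
Convert eight thousand eight hundred four (English words) → 8×1000 + 8×100 + 4 = 8804 (decimal)
Compute 3448 + 8804 = 12252
Convert 12252 (decimal) → 12252 = 2×4096 + 15×256 + 13×16 + 12 → 0x2FDC (hexadecimal)
0x2FDC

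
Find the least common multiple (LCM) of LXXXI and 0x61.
Convert LXXXI (Roman numeral) → 50 + 10 + 10 + 10 + 1 = 81 (decimal)
Convert 0x61 (hexadecimal) → 6×16 + 1 = 97 (decimal)
Compute lcm(81, 97) = 7857
7857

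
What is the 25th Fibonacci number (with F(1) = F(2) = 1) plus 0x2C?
The 25th Fibonacci number (with F(1) = F(2) = 1) = 75025
Convert 0x2C (hexadecimal) → 2×16 + 12 = 44 (decimal)
Compute 75025 + 44 = 75069
75069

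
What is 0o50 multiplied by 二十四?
Convert 0o50 (octal) → 5×8 = 40 (decimal)
Convert 二十四 (Chinese numeral) → 2×10 + 4 = 24 (decimal)
Compute 40 × 24 = 960
960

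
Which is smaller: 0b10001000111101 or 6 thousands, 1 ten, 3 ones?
Convert 0b10001000111101 (binary) → 8192 + 512 + 32 + 16 + 8 + 4 + 1 = 8765 (decimal)
Convert 6 thousands, 1 ten, 3 ones (place-value notation) → 6×1000 + 1×10 + 3 = 6013 (decimal)
Compare 8765 vs 6013: smaller = 6013
6013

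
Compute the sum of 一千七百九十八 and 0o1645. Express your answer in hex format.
Convert 一千七百九十八 (Chinese numeral) → 1×1000 + 7×100 + 9×10 + 8 = 1798 (decimal)
Convert 0o1645 (octal) → 1×512 + 6×64 + 4×8 + 5 = 933 (decimal)
Compute 1798 + 933 = 2731
Convert 2731 (decimal) → 2731 = 10×256 + 10×16 + 11 → 0xAAB (hexadecimal)
0xAAB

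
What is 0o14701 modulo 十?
Convert 0o14701 (octal) → 1×4096 + 4×512 + 7×64 + 1 = 6593 (decimal)
Convert 十 (Chinese numeral) → 1×10 = 10 (decimal)
Compute 6593 mod 10 = 3
3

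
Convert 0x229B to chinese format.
Convert 0x229B (hexadecimal) → 2×4096 + 2×256 + 9×16 + 11 = 8859 (decimal)
Convert 8859 (decimal) → 8859 = 8×1000 + 8×100 + 5×10 + 9 → 八千八百五十九 (Chinese numeral)
八千八百五十九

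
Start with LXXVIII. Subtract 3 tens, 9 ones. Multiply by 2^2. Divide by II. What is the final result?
Convert LXXVIII (Roman numeral) → 50 + 10 + 10 + 5 + 1 + 1 + 1 = 78 (decimal)
Start: 78
Convert 3 tens, 9 ones (place-value notation) → 3×10 + 9 = 39 (decimal)
78 - 39 = 39
Convert 2^2 (power) → 4 (decimal)
39 × 4 = 156
Convert II (Roman numeral) → 1 + 1 = 2 (decimal)
156 ÷ 2 = 78
78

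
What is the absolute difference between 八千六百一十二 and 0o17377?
Convert 八千六百一十二 (Chinese numeral) → 8×1000 + 6×100 + 1×10 + 2 = 8612 (decimal)
Convert 0o17377 (octal) → 1×4096 + 7×512 + 3×64 + 7×8 + 7 = 7935 (decimal)
Compute |8612 - 7935| = 677
677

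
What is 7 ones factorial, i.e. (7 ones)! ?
Convert 7 ones (place-value notation) → 7 (decimal)
Compute 7! = 5040
5040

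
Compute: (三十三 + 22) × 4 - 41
Convert 三十三 (Chinese numeral) → 3×10 + 3 = 33 (decimal)
Expression in decimal: (33 + 22) × 4 - 41
Parentheses first: 33 + 22 = 55
Multiply: 55 × 4 = 220
Subtract: 220 - 41 = 179
179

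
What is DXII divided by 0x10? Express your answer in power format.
Convert DXII (Roman numeral) → 500 + 10 + 1 + 1 = 512 (decimal)
Convert 0x10 (hexadecimal) → 1×16 = 16 (decimal)
Compute 512 ÷ 16 = 32
Convert 32 (decimal) → 2^5 (power)
2^5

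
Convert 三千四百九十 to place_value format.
Convert 三千四百九十 (Chinese numeral) → 3×1000 + 4×100 + 9×10 = 3490 (decimal)
Convert 3490 (decimal) → 3490 = 3×1000 + 4×100 + 9×10 → 3 thousands, 4 hundreds, 9 tens (place-value notation)
3 thousands, 4 hundreds, 9 tens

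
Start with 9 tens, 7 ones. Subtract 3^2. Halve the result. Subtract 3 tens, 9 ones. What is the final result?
Convert 9 tens, 7 ones (place-value notation) → 9×10 + 7 = 97 (decimal)
Start: 97
Convert 3^2 (power) → 9 (decimal)
97 - 9 = 88
88 ÷ 2 = 44
Convert 3 tens, 9 ones (place-value notation) → 3×10 + 9 = 39 (decimal)
44 - 39 = 5
5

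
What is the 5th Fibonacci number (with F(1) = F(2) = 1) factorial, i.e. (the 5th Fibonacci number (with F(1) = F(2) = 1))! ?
Convert the 5th Fibonacci number (with F(1) = F(2) = 1) (Fibonacci index) → 1, 1, 2, 3, 5 → 5 (decimal)
Compute 5! = 120
120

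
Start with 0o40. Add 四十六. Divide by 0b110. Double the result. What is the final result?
Convert 0o40 (octal) → 4×8 = 32 (decimal)
Start: 32
Convert 四十六 (Chinese numeral) → 4×10 + 6 = 46 (decimal)
32 + 46 = 78
Convert 0b110 (binary) → 4 + 2 = 6 (decimal)
78 ÷ 6 = 13
13 × 2 = 26
26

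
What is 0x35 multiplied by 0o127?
Convert 0x35 (hexadecimal) → 3×16 + 5 = 53 (decimal)
Convert 0o127 (octal) → 1×64 + 2×8 + 7 = 87 (decimal)
Compute 53 × 87 = 4611
4611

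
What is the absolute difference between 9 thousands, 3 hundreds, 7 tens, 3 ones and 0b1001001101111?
Convert 9 thousands, 3 hundreds, 7 tens, 3 ones (place-value notation) → 9×1000 + 3×100 + 7×10 + 3 = 9373 (decimal)
Convert 0b1001001101111 (binary) → 4096 + 512 + 64 + 32 + 8 + 4 + 2 + 1 = 4719 (decimal)
Compute |9373 - 4719| = 4654
4654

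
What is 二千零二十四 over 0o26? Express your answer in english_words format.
Convert 二千零二十四 (Chinese numeral) → 2×1000 + 2×10 + 4 = 2024 (decimal)
Convert 0o26 (octal) → 2×8 + 6 = 22 (decimal)
Compute 2024 ÷ 22 = 92
Convert 92 (decimal) → ninety-two (English words)
ninety-two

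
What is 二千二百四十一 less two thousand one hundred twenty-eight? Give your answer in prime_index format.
Convert 二千二百四十一 (Chinese numeral) → 2×1000 + 2×100 + 4×10 + 1 = 2241 (decimal)
Convert two thousand one hundred twenty-eight (English words) → 2×1000 + 1×100 + 28 = 2128 (decimal)
Compute 2241 - 2128 = 113
Convert 113 (decimal) → the 30th prime (prime index)
the 30th prime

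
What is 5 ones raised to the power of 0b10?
Convert 5 ones (place-value notation) → 5 (decimal)
Convert 0b10 (binary) → 2 (decimal)
Compute 5 ^ 2 = 25
25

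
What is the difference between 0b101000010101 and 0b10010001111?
Convert 0b101000010101 (binary) → 2048 + 512 + 16 + 4 + 1 = 2581 (decimal)
Convert 0b10010001111 (binary) → 1024 + 128 + 8 + 4 + 2 + 1 = 1167 (decimal)
Difference: |2581 - 1167| = 1414
1414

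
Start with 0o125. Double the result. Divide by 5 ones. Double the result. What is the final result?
Convert 0o125 (octal) → 1×64 + 2×8 + 5 = 85 (decimal)
Start: 85
85 × 2 = 170
Convert 5 ones (place-value notation) → 5 (decimal)
170 ÷ 5 = 34
34 × 2 = 68
68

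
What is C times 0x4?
Convert C (Roman numeral) → 100 (decimal)
Convert 0x4 (hexadecimal) → 4 (decimal)
Compute 100 × 4 = 400
400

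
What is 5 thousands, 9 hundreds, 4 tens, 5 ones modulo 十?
Convert 5 thousands, 9 hundreds, 4 tens, 5 ones (place-value notation) → 5×1000 + 9×100 + 4×10 + 5 = 5945 (decimal)
Convert 十 (Chinese numeral) → 1×10 = 10 (decimal)
Compute 5945 mod 10 = 5
5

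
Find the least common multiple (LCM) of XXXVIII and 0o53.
Convert XXXVIII (Roman numeral) → 10 + 10 + 10 + 5 + 1 + 1 + 1 = 38 (decimal)
Convert 0o53 (octal) → 5×8 + 3 = 43 (decimal)
Compute lcm(38, 43) = 1634
1634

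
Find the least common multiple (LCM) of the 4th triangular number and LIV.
Convert the 4th triangular number (triangular index) → 4×5/2 = 10 (decimal)
Convert LIV (Roman numeral) → 50 + 4 = 54 (decimal)
Compute lcm(10, 54) = 270
270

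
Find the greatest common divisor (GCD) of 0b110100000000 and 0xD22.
Convert 0b110100000000 (binary) → 2048 + 1024 + 256 = 3328 (decimal)
Convert 0xD22 (hexadecimal) → 13×256 + 2×16 + 2 = 3362 (decimal)
Compute gcd(3328, 3362) = 2
2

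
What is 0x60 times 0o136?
Convert 0x60 (hexadecimal) → 6×16 = 96 (decimal)
Convert 0o136 (octal) → 1×64 + 3×8 + 6 = 94 (decimal)
Compute 96 × 94 = 9024
9024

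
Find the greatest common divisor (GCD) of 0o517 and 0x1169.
Convert 0o517 (octal) → 5×64 + 1×8 + 7 = 335 (decimal)
Convert 0x1169 (hexadecimal) → 1×4096 + 1×256 + 6×16 + 9 = 4457 (decimal)
Compute gcd(335, 4457) = 1
1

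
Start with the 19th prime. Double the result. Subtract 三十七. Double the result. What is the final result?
Convert the 19th prime (prime index) → 67 (decimal)
Start: 67
67 × 2 = 134
Convert 三十七 (Chinese numeral) → 3×10 + 7 = 37 (decimal)
134 - 37 = 97
97 × 2 = 194
194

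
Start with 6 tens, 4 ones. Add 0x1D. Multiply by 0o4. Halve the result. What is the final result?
Convert 6 tens, 4 ones (place-value notation) → 6×10 + 4 = 64 (decimal)
Start: 64
Convert 0x1D (hexadecimal) → 1×16 + 13 = 29 (decimal)
64 + 29 = 93
Convert 0o4 (octal) → 4 (decimal)
93 × 4 = 372
372 ÷ 2 = 186
186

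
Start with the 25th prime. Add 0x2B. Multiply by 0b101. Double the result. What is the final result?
Convert the 25th prime (prime index) → 97 (decimal)
Start: 97
Convert 0x2B (hexadecimal) → 2×16 + 11 = 43 (decimal)
97 + 43 = 140
Convert 0b101 (binary) → 4 + 1 = 5 (decimal)
140 × 5 = 700
700 × 2 = 1400
1400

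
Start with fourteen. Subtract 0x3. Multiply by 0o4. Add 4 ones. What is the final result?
Convert fourteen (English words) → 14 (decimal)
Start: 14
Convert 0x3 (hexadecimal) → 3 (decimal)
14 - 3 = 11
Convert 0o4 (octal) → 4 (decimal)
11 × 4 = 44
Convert 4 ones (place-value notation) → 4 (decimal)
44 + 4 = 48
48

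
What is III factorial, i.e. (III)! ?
Convert III (Roman numeral) → 1 + 1 + 1 = 3 (decimal)
Compute 3! = 6
6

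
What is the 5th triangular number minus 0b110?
The 5th triangular number = 5×6/2 = 15
Convert 0b110 (binary) → 4 + 2 = 6 (decimal)
Compute 15 - 6 = 9
9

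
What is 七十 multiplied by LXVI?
Convert 七十 (Chinese numeral) → 7×10 = 70 (decimal)
Convert LXVI (Roman numeral) → 50 + 10 + 5 + 1 = 66 (decimal)
Compute 70 × 66 = 4620
4620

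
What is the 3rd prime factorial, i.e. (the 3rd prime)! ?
Convert the 3rd prime (prime index) → 5 (decimal)
Compute 5! = 120
120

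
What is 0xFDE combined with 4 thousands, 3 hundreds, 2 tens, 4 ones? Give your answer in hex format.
Convert 0xFDE (hexadecimal) → 15×256 + 13×16 + 14 = 4062 (decimal)
Convert 4 thousands, 3 hundreds, 2 tens, 4 ones (place-value notation) → 4×1000 + 3×100 + 2×10 + 4 = 4324 (decimal)
Compute 4062 + 4324 = 8386
Convert 8386 (decimal) → 8386 = 2×4096 + 12×16 + 2 → 0x20C2 (hexadecimal)
0x20C2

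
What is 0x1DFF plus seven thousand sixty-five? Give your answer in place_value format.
Convert 0x1DFF (hexadecimal) → 1×4096 + 13×256 + 15×16 + 15 = 7679 (decimal)
Convert seven thousand sixty-five (English words) → 7×1000 + 65 = 7065 (decimal)
Compute 7679 + 7065 = 14744
Convert 14744 (decimal) → 14744 = 14×1000 + 7×100 + 4×10 + 4 → 14 thousands, 7 hundreds, 4 tens, 4 ones (place-value notation)
14 thousands, 7 hundreds, 4 tens, 4 ones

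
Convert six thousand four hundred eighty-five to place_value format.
Convert six thousand four hundred eighty-five (English words) → 6×1000 + 4×100 + 85 = 6485 (decimal)
Convert 6485 (decimal) → 6485 = 6×1000 + 4×100 + 8×10 + 5 → 6 thousands, 4 hundreds, 8 tens, 5 ones (place-value notation)
6 thousands, 4 hundreds, 8 tens, 5 ones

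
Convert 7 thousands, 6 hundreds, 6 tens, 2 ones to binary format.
Convert 7 thousands, 6 hundreds, 6 tens, 2 ones (place-value notation) → 7×1000 + 6×100 + 6×10 + 2 = 7662 (decimal)
Convert 7662 (decimal) → 7662 = 4096 + 2048 + 1024 + 256 + 128 + 64 + 32 + 8 + 4 + 2 → 0b1110111101110 (binary)
0b1110111101110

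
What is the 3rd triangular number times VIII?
Convert the 3rd triangular number (triangular index) → 3×4/2 = 6 (decimal)
Convert VIII (Roman numeral) → 5 + 1 + 1 + 1 = 8 (decimal)
Compute 6 × 8 = 48
48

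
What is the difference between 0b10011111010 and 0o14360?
Convert 0b10011111010 (binary) → 1024 + 128 + 64 + 32 + 16 + 8 + 2 = 1274 (decimal)
Convert 0o14360 (octal) → 1×4096 + 4×512 + 3×64 + 6×8 = 6384 (decimal)
Difference: |1274 - 6384| = 5110
5110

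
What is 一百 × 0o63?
Convert 一百 (Chinese numeral) → 1×100 = 100 (decimal)
Convert 0o63 (octal) → 6×8 + 3 = 51 (decimal)
Compute 100 × 51 = 5100
5100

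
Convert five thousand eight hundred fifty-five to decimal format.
Convert five thousand eight hundred fifty-five (English words) → 5×1000 + 8×100 + 55 = 5855 (decimal)
5855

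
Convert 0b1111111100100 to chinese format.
Convert 0b1111111100100 (binary) → 4096 + 2048 + 1024 + 512 + 256 + 128 + 64 + 32 + 4 = 8164 (decimal)
Convert 8164 (decimal) → 8164 = 8×1000 + 1×100 + 6×10 + 4 → 八千一百六十四 (Chinese numeral)
八千一百六十四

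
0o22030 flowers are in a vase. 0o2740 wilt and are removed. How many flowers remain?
Convert 0o22030 (octal) → 2×4096 + 2×512 + 3×8 = 9240 (decimal)
Convert 0o2740 (octal) → 2×512 + 7×64 + 4×8 = 1504 (decimal)
Compute 9240 - 1504 = 7736
7736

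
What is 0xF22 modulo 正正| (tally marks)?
Convert 0xF22 (hexadecimal) → 15×256 + 2×16 + 2 = 3874 (decimal)
Convert 正正| (tally marks) → 5 + 5 + 1 = 11 (decimal)
Compute 3874 mod 11 = 2
2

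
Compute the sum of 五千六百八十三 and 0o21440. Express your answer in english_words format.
Convert 五千六百八十三 (Chinese numeral) → 5×1000 + 6×100 + 8×10 + 3 = 5683 (decimal)
Convert 0o21440 (octal) → 2×4096 + 1×512 + 4×64 + 4×8 = 8992 (decimal)
Compute 5683 + 8992 = 14675
Convert 14675 (decimal) → 14675 = 14×1000 + 6×100 + 75 → fourteen thousand six hundred seventy-five (English words)
fourteen thousand six hundred seventy-five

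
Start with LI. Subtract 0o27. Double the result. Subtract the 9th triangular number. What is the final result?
Convert LI (Roman numeral) → 50 + 1 = 51 (decimal)
Start: 51
Convert 0o27 (octal) → 2×8 + 7 = 23 (decimal)
51 - 23 = 28
28 × 2 = 56
Convert the 9th triangular number (triangular index) → 9×10/2 = 45 (decimal)
56 - 45 = 11
11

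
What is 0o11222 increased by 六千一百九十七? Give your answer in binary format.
Convert 0o11222 (octal) → 1×4096 + 1×512 + 2×64 + 2×8 + 2 = 4754 (decimal)
Convert 六千一百九十七 (Chinese numeral) → 6×1000 + 1×100 + 9×10 + 7 = 6197 (decimal)
Compute 4754 + 6197 = 10951
Convert 10951 (decimal) → 10951 = 8192 + 2048 + 512 + 128 + 64 + 4 + 2 + 1 → 0b10101011000111 (binary)
0b10101011000111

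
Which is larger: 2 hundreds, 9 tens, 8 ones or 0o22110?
Convert 2 hundreds, 9 tens, 8 ones (place-value notation) → 2×100 + 9×10 + 8 = 298 (decimal)
Convert 0o22110 (octal) → 2×4096 + 2×512 + 1×64 + 1×8 = 9288 (decimal)
Compare 298 vs 9288: larger = 9288
9288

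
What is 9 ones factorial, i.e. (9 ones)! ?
Convert 9 ones (place-value notation) → 9 (decimal)
Compute 9! = 362880
362880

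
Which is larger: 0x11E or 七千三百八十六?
Convert 0x11E (hexadecimal) → 1×256 + 1×16 + 14 = 286 (decimal)
Convert 七千三百八十六 (Chinese numeral) → 7×1000 + 3×100 + 8×10 + 6 = 7386 (decimal)
Compare 286 vs 7386: larger = 7386
7386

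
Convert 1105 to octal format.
Convert 1105 (decimal) → 1105 = 2×512 + 1×64 + 2×8 + 1 → 0o2121 (octal)
0o2121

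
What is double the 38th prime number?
The 38th prime number = 163
Compute 163 × 2 = 326
326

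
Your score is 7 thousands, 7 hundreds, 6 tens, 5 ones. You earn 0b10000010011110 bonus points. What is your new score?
Convert 7 thousands, 7 hundreds, 6 tens, 5 ones (place-value notation) → 7×1000 + 7×100 + 6×10 + 5 = 7765 (decimal)
Convert 0b10000010011110 (binary) → 8192 + 128 + 16 + 8 + 4 + 2 = 8350 (decimal)
Compute 7765 + 8350 = 16115
16115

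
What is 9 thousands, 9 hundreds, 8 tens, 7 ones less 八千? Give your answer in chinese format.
Convert 9 thousands, 9 hundreds, 8 tens, 7 ones (place-value notation) → 9×1000 + 9×100 + 8×10 + 7 = 9987 (decimal)
Convert 八千 (Chinese numeral) → 8×1000 = 8000 (decimal)
Compute 9987 - 8000 = 1987
Convert 1987 (decimal) → 1987 = 1×1000 + 9×100 + 8×10 + 7 → 一千九百八十七 (Chinese numeral)
一千九百八十七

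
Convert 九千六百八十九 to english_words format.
Convert 九千六百八十九 (Chinese numeral) → 9×1000 + 6×100 + 8×10 + 9 = 9689 (decimal)
Convert 9689 (decimal) → 9689 = 9×1000 + 6×100 + 89 → nine thousand six hundred eighty-nine (English words)
nine thousand six hundred eighty-nine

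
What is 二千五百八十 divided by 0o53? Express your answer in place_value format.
Convert 二千五百八十 (Chinese numeral) → 2×1000 + 5×100 + 8×10 = 2580 (decimal)
Convert 0o53 (octal) → 5×8 + 3 = 43 (decimal)
Compute 2580 ÷ 43 = 60
Convert 60 (decimal) → 60 = 6×10 → 6 tens (place-value notation)
6 tens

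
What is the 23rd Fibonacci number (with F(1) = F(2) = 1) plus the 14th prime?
The 23rd Fibonacci number (with F(1) = F(2) = 1) = 28657
Convert the 14th prime (prime index) → 43 (decimal)
Compute 28657 + 43 = 28700
28700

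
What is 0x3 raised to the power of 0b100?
Convert 0x3 (hexadecimal) → 3 (decimal)
Convert 0b100 (binary) → 4 (decimal)
Compute 3 ^ 4 = 81
81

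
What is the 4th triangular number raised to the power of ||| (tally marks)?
Convert the 4th triangular number (triangular index) → 4×5/2 = 10 (decimal)
Convert ||| (tally marks) → 3 (decimal)
Compute 10 ^ 3 = 1000
1000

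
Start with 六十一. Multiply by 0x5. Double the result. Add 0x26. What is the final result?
Convert 六十一 (Chinese numeral) → 6×10 + 1 = 61 (decimal)
Start: 61
Convert 0x5 (hexadecimal) → 5 (decimal)
61 × 5 = 305
305 × 2 = 610
Convert 0x26 (hexadecimal) → 2×16 + 6 = 38 (decimal)
610 + 38 = 648
648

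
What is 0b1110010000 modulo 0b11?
Convert 0b1110010000 (binary) → 512 + 256 + 128 + 16 = 912 (decimal)
Convert 0b11 (binary) → 2 + 1 = 3 (decimal)
Compute 912 mod 3 = 0
0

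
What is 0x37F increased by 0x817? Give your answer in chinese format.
Convert 0x37F (hexadecimal) → 3×256 + 7×16 + 15 = 895 (decimal)
Convert 0x817 (hexadecimal) → 8×256 + 1×16 + 7 = 2071 (decimal)
Compute 895 + 2071 = 2966
Convert 2966 (decimal) → 2966 = 2×1000 + 9×100 + 6×10 + 6 → 二千九百六十六 (Chinese numeral)
二千九百六十六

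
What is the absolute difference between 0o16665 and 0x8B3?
Convert 0o16665 (octal) → 1×4096 + 6×512 + 6×64 + 6×8 + 5 = 7605 (decimal)
Convert 0x8B3 (hexadecimal) → 8×256 + 11×16 + 3 = 2227 (decimal)
Compute |7605 - 2227| = 5378
5378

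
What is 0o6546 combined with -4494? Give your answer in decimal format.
Convert 0o6546 (octal) → 6×512 + 5×64 + 4×8 + 6 = 3430 (decimal)
Compute 3430 + -4494 = -1064
-1064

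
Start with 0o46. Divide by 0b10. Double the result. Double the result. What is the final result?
Convert 0o46 (octal) → 4×8 + 6 = 38 (decimal)
Start: 38
Convert 0b10 (binary) → 2 (decimal)
38 ÷ 2 = 19
19 × 2 = 38
38 × 2 = 76
76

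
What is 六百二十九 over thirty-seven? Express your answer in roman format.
Convert 六百二十九 (Chinese numeral) → 6×100 + 2×10 + 9 = 629 (decimal)
Convert thirty-seven (English words) → 37 (decimal)
Compute 629 ÷ 37 = 17
Convert 17 (decimal) → 17 = 10 + 5 + 1 + 1 → XVII (Roman numeral)
XVII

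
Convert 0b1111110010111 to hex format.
Convert 0b1111110010111 (binary) → 4096 + 2048 + 1024 + 512 + 256 + 128 + 16 + 4 + 2 + 1 = 8087 (decimal)
Convert 8087 (decimal) → 8087 = 1×4096 + 15×256 + 9×16 + 7 → 0x1F97 (hexadecimal)
0x1F97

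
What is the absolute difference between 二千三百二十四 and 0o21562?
Convert 二千三百二十四 (Chinese numeral) → 2×1000 + 3×100 + 2×10 + 4 = 2324 (decimal)
Convert 0o21562 (octal) → 2×4096 + 1×512 + 5×64 + 6×8 + 2 = 9074 (decimal)
Compute |2324 - 9074| = 6750
6750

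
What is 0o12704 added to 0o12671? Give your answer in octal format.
Convert 0o12704 (octal) → 1×4096 + 2×512 + 7×64 + 4 = 5572 (decimal)
Convert 0o12671 (octal) → 1×4096 + 2×512 + 6×64 + 7×8 + 1 = 5561 (decimal)
Compute 5572 + 5561 = 11133
Convert 11133 (decimal) → 11133 = 2×4096 + 5×512 + 5×64 + 7×8 + 5 → 0o25575 (octal)
0o25575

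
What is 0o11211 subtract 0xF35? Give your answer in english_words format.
Convert 0o11211 (octal) → 1×4096 + 1×512 + 2×64 + 1×8 + 1 = 4745 (decimal)
Convert 0xF35 (hexadecimal) → 15×256 + 3×16 + 5 = 3893 (decimal)
Compute 4745 - 3893 = 852
Convert 852 (decimal) → 852 = 8×100 + 52 → eight hundred fifty-two (English words)
eight hundred fifty-two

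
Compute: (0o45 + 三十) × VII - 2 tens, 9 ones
Convert 0o45 (octal) → 4×8 + 5 = 37 (decimal)
Convert 三十 (Chinese numeral) → 3×10 = 30 (decimal)
Convert VII (Roman numeral) → 5 + 1 + 1 = 7 (decimal)
Convert 2 tens, 9 ones (place-value notation) → 2×10 + 9 = 29 (decimal)
Expression in decimal: (37 + 30) × 7 - 29
Parentheses first: 37 + 30 = 67
Multiply: 67 × 7 = 469
Subtract: 469 - 29 = 440
440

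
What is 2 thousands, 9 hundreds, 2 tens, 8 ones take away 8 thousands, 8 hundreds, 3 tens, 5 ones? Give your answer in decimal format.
Convert 2 thousands, 9 hundreds, 2 tens, 8 ones (place-value notation) → 2×1000 + 9×100 + 2×10 + 8 = 2928 (decimal)
Convert 8 thousands, 8 hundreds, 3 tens, 5 ones (place-value notation) → 8×1000 + 8×100 + 3×10 + 5 = 8835 (decimal)
Compute 2928 - 8835 = -5907
-5907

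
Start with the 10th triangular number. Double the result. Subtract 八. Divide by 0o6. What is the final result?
Convert the 10th triangular number (triangular index) → 10×11/2 = 55 (decimal)
Start: 55
55 × 2 = 110
Convert 八 (Chinese numeral) → 8 (decimal)
110 - 8 = 102
Convert 0o6 (octal) → 6 (decimal)
102 ÷ 6 = 17
17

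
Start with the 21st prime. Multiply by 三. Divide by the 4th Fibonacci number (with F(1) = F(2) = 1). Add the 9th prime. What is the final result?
Convert the 21st prime (prime index) → 73 (decimal)
Start: 73
Convert 三 (Chinese numeral) → 3 (decimal)
73 × 3 = 219
Convert the 4th Fibonacci number (with F(1) = F(2) = 1) (Fibonacci index) → 1, 1, 2, 3 → 3 (decimal)
219 ÷ 3 = 73
Convert the 9th prime (prime index) → 23 (decimal)
73 + 23 = 96
96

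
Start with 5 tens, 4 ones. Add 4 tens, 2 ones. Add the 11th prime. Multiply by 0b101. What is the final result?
Convert 5 tens, 4 ones (place-value notation) → 5×10 + 4 = 54 (decimal)
Start: 54
Convert 4 tens, 2 ones (place-value notation) → 4×10 + 2 = 42 (decimal)
54 + 42 = 96
Convert the 11th prime (prime index) → 31 (decimal)
96 + 31 = 127
Convert 0b101 (binary) → 4 + 1 = 5 (decimal)
127 × 5 = 635
635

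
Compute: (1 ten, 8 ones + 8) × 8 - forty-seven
Convert 1 ten, 8 ones (place-value notation) → 1×10 + 8 = 18 (decimal)
Convert forty-seven (English words) → 47 (decimal)
Expression in decimal: (18 + 8) × 8 - 47
Parentheses first: 18 + 8 = 26
Multiply: 26 × 8 = 208
Subtract: 208 - 47 = 161
161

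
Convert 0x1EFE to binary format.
Convert 0x1EFE (hexadecimal) → 1×4096 + 14×256 + 15×16 + 14 = 7934 (decimal)
Convert 7934 (decimal) → 7934 = 4096 + 2048 + 1024 + 512 + 128 + 64 + 32 + 16 + 8 + 4 + 2 → 0b1111011111110 (binary)
0b1111011111110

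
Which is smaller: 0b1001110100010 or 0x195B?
Convert 0b1001110100010 (binary) → 4096 + 512 + 256 + 128 + 32 + 2 = 5026 (decimal)
Convert 0x195B (hexadecimal) → 1×4096 + 9×256 + 5×16 + 11 = 6491 (decimal)
Compare 5026 vs 6491: smaller = 5026
5026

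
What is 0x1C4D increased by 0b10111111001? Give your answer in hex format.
Convert 0x1C4D (hexadecimal) → 1×4096 + 12×256 + 4×16 + 13 = 7245 (decimal)
Convert 0b10111111001 (binary) → 1024 + 256 + 128 + 64 + 32 + 16 + 8 + 1 = 1529 (decimal)
Compute 7245 + 1529 = 8774
Convert 8774 (decimal) → 8774 = 2×4096 + 2×256 + 4×16 + 6 → 0x2246 (hexadecimal)
0x2246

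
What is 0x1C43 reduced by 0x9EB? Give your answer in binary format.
Convert 0x1C43 (hexadecimal) → 1×4096 + 12×256 + 4×16 + 3 = 7235 (decimal)
Convert 0x9EB (hexadecimal) → 9×256 + 14×16 + 11 = 2539 (decimal)
Compute 7235 - 2539 = 4696
Convert 4696 (decimal) → 4696 = 4096 + 512 + 64 + 16 + 8 → 0b1001001011000 (binary)
0b1001001011000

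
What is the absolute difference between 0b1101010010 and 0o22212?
Convert 0b1101010010 (binary) → 512 + 256 + 64 + 16 + 2 = 850 (decimal)
Convert 0o22212 (octal) → 2×4096 + 2×512 + 2×64 + 1×8 + 2 = 9354 (decimal)
Compute |850 - 9354| = 8504
8504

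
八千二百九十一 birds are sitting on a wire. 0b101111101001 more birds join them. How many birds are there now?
Convert 八千二百九十一 (Chinese numeral) → 8×1000 + 2×100 + 9×10 + 1 = 8291 (decimal)
Convert 0b101111101001 (binary) → 2048 + 512 + 256 + 128 + 64 + 32 + 8 + 1 = 3049 (decimal)
Compute 8291 + 3049 = 11340
11340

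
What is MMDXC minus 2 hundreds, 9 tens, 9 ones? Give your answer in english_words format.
Convert MMDXC (Roman numeral) → 1000 + 1000 + 500 + 90 = 2590 (decimal)
Convert 2 hundreds, 9 tens, 9 ones (place-value notation) → 2×100 + 9×10 + 9 = 299 (decimal)
Compute 2590 - 299 = 2291
Convert 2291 (decimal) → 2291 = 2×1000 + 2×100 + 91 → two thousand two hundred ninety-one (English words)
two thousand two hundred ninety-one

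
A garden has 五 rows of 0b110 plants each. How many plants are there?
Convert 0b110 (binary) → 4 + 2 = 6 (decimal)
Convert 五 (Chinese numeral) → 5 (decimal)
Compute 6 × 5 = 30
30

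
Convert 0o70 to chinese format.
Convert 0o70 (octal) → 7×8 = 56 (decimal)
Convert 56 (decimal) → 56 = 5×10 + 6 → 五十六 (Chinese numeral)
五十六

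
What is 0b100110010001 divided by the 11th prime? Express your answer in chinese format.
Convert 0b100110010001 (binary) → 2048 + 256 + 128 + 16 + 1 = 2449 (decimal)
Convert the 11th prime (prime index) → 31 (decimal)
Compute 2449 ÷ 31 = 79
Convert 79 (decimal) → 79 = 7×10 + 9 → 七十九 (Chinese numeral)
七十九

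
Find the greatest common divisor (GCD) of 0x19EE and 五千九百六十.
Convert 0x19EE (hexadecimal) → 1×4096 + 9×256 + 14×16 + 14 = 6638 (decimal)
Convert 五千九百六十 (Chinese numeral) → 5×1000 + 9×100 + 6×10 = 5960 (decimal)
Compute gcd(6638, 5960) = 2
2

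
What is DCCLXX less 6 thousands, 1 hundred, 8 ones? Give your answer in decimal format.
Convert DCCLXX (Roman numeral) → 500 + 100 + 100 + 50 + 10 + 10 = 770 (decimal)
Convert 6 thousands, 1 hundred, 8 ones (place-value notation) → 6×1000 + 1×100 + 8 = 6108 (decimal)
Compute 770 - 6108 = -5338
-5338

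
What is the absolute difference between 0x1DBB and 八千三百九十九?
Convert 0x1DBB (hexadecimal) → 1×4096 + 13×256 + 11×16 + 11 = 7611 (decimal)
Convert 八千三百九十九 (Chinese numeral) → 8×1000 + 3×100 + 9×10 + 9 = 8399 (decimal)
Compute |7611 - 8399| = 788
788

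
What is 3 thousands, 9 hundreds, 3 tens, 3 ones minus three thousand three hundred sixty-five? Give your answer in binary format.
Convert 3 thousands, 9 hundreds, 3 tens, 3 ones (place-value notation) → 3×1000 + 9×100 + 3×10 + 3 = 3933 (decimal)
Convert three thousand three hundred sixty-five (English words) → 3×1000 + 3×100 + 65 = 3365 (decimal)
Compute 3933 - 3365 = 568
Convert 568 (decimal) → 568 = 512 + 32 + 16 + 8 → 0b1000111000 (binary)
0b1000111000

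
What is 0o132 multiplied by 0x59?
Convert 0o132 (octal) → 1×64 + 3×8 + 2 = 90 (decimal)
Convert 0x59 (hexadecimal) → 5×16 + 9 = 89 (decimal)
Compute 90 × 89 = 8010
8010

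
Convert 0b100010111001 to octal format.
Convert 0b100010111001 (binary) → 2048 + 128 + 32 + 16 + 8 + 1 = 2233 (decimal)
Convert 2233 (decimal) → 2233 = 4×512 + 2×64 + 7×8 + 1 → 0o4271 (octal)
0o4271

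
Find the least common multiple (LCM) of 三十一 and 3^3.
Convert 三十一 (Chinese numeral) → 3×10 + 1 = 31 (decimal)
Convert 3^3 (power) → 27 (decimal)
Compute lcm(31, 27) = 837
837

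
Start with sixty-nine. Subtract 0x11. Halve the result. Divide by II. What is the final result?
Convert sixty-nine (English words) → 69 (decimal)
Start: 69
Convert 0x11 (hexadecimal) → 1×16 + 1 = 17 (decimal)
69 - 17 = 52
52 ÷ 2 = 26
Convert II (Roman numeral) → 1 + 1 = 2 (decimal)
26 ÷ 2 = 13
13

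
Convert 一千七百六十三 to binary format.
Convert 一千七百六十三 (Chinese numeral) → 1×1000 + 7×100 + 6×10 + 3 = 1763 (decimal)
Convert 1763 (decimal) → 1763 = 1024 + 512 + 128 + 64 + 32 + 2 + 1 → 0b11011100011 (binary)
0b11011100011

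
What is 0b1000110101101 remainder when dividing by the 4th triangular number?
Convert 0b1000110101101 (binary) → 4096 + 256 + 128 + 32 + 8 + 4 + 1 = 4525 (decimal)
Convert the 4th triangular number (triangular index) → 4×5/2 = 10 (decimal)
Compute 4525 mod 10 = 5
5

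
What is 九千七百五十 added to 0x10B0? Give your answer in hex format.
Convert 九千七百五十 (Chinese numeral) → 9×1000 + 7×100 + 5×10 = 9750 (decimal)
Convert 0x10B0 (hexadecimal) → 1×4096 + 11×16 = 4272 (decimal)
Compute 9750 + 4272 = 14022
Convert 14022 (decimal) → 14022 = 3×4096 + 6×256 + 12×16 + 6 → 0x36C6 (hexadecimal)
0x36C6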